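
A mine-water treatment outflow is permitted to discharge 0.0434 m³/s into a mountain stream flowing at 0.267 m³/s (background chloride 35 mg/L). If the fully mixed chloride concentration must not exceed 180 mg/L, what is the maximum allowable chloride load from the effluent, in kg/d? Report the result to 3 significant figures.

4020 kg/d

Mass balance at the limit: 0.2670·35.00 + 0.04340·Cₑ = 0.3104·180 → Cₑ = 1072 mg/L.
Load = 0.04340 m³/s × 1072 g/m³ × 86 400 s/d = 4020 kg/d.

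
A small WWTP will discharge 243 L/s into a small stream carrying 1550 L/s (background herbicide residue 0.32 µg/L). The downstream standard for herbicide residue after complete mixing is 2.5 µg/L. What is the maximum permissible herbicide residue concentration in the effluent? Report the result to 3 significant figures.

At the limit, (Qr·Cr + Qe·Cₑ)/(Qr + Qe) = 2.5:
Cₑ = (1793·2.5 − 1550·0.3200) / 243.0 = 16.41 µg/L.

16.4 µg/L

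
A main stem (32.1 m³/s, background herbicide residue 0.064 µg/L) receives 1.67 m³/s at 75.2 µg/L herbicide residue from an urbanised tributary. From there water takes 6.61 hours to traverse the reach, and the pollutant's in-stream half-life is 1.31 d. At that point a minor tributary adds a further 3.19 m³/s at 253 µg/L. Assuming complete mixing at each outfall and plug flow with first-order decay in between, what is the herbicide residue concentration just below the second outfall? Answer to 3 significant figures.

Mass balance: C = (32.10·0.06400 + 1.670·75.20) / 33.77 = 127.6/33.77 = 3.780 µg/L; combined flow 33.77 m³/s.
Half-life 1.31 d → k = ln 2 / 1.31 = 0.5291 d⁻¹.
Applying C = C₀e^(−kt): 3.780 × 0.8644 = 3.267 µg/L.
At the second outfall, C = (33.77·3.267 + 3.190·253.0) / (33.77 + 3.190) = 24.82 µg/L.

24.8 µg/L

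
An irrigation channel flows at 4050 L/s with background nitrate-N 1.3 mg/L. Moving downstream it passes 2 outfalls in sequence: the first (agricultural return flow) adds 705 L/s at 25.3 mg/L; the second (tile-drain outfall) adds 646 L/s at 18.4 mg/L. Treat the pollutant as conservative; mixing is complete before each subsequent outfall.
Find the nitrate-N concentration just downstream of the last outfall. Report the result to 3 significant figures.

Outfall 1: combined Q = 4755 L/s; C = (4050·1.300 + 705.0·25.30)/4755 = 4.858 mg/L.
Outfall 2: combined Q = 5401 L/s; C = (4755·4.858 + 646.0·18.40)/5401 = 6.478 mg/L.

6.48 mg/L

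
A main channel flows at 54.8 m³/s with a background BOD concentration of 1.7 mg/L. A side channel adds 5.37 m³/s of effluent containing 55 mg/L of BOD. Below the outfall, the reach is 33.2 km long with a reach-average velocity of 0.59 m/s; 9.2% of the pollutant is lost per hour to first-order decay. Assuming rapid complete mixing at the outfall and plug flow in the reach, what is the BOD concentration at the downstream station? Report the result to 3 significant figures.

1.43 mg/L

After mixing, C = (54.80·1.700 + 5.370·55.00) / 60.17 = 388.5/60.17 = 6.457 mg/L.
Travel time t = 33.2·1000 / 0.59 = 56270 s = 15.63 h.
9.2%/h lost → k = −ln(1 − 0.092) = 0.09651 h⁻¹.
Decay over the reach: 6.457·exp(−kt) = 6.457·0.2212 = 1.428 mg/L.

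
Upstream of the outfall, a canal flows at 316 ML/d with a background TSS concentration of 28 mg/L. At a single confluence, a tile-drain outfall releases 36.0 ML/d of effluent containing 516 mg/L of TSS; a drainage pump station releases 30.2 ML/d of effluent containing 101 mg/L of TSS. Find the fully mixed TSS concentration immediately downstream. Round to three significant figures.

After mixing, C = (316.0·28.00 + 36.00·516.0 + 30.20·101.0) / 382.2 = 30470/382.2 = 79.73 mg/L.

79.7 mg/L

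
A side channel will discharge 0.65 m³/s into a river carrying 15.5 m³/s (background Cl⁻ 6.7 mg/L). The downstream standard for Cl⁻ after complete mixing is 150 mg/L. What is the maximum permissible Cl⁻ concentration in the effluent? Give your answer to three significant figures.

At the limit, (Qr·Cr + Qe·Cₑ)/(Qr + Qe) = 150:
Cₑ = (16.15·150 − 15.50·6.700) / 0.6500 = 3567 mg/L.

3570 mg/L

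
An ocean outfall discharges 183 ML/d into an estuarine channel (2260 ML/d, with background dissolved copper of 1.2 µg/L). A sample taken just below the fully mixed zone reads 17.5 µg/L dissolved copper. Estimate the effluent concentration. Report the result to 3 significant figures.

Mass balance: 2260·1.200 + 183.0·Cₑ = 2443·17.50
→ Cₑ = (2443·17.50 − 2260·1.200) / 183.0 = 218.8 µg/L.

219 µg/L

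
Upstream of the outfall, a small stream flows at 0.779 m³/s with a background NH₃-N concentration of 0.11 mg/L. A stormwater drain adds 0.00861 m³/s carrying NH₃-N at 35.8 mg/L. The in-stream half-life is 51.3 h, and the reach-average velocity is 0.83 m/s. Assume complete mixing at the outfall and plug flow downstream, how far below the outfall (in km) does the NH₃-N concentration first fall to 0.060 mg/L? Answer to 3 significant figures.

469 km

Mass balance: C = (0.7790·0.1100 + 0.008610·35.80) / 0.7876 = 0.3939/0.7876 = 0.5002 mg/L.
Half-life 51.3 h → k = ln 2 / 51.3 = 0.01351 h⁻¹ = 0.3243 d⁻¹.
Set 0.5002·exp(−k·t) = 0.060 → t = ln(0.5002/0.060)/k = 565000 s = 156.9 h.
Distance = v·t = 0.83·565000 = 468900 m = 468.9 km.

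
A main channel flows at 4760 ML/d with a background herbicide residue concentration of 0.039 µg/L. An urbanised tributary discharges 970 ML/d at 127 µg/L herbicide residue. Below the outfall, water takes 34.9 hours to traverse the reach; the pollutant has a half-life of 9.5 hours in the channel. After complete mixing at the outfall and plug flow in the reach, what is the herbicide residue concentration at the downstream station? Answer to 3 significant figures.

1.69 µg/L

Flow-weighted average: C = (4760·0.03900 + 970.0·127.0) / 5730 = 123400/5730 = 21.53 µg/L.
Half-life 9.5 h → k = ln 2 / 9.5 = 0.07296 h⁻¹ = 1.751 d⁻¹.
Decay over the reach: 21.53·exp(−kt) = 21.53·0.07836 = 1.687 µg/L.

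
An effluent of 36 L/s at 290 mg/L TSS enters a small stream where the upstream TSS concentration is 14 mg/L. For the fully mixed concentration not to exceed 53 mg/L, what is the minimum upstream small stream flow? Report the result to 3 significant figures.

219 L/s

Set C_mix = 53: (Q·14.00 + 36.00·290.0) / (Q + 36.00) = 53
→ Q = 36.00·(290.0 − 53)/(53 − 14.00) = 218.8 L/s.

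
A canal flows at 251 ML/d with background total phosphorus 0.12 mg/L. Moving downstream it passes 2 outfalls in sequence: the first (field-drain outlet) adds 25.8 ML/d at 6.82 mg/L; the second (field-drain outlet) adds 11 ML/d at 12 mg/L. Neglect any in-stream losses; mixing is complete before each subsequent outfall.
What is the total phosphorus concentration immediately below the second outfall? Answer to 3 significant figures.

1.17 mg/L

Outfall 1: combined Q = 276.8 ML/d; C = (251.0·0.1200 + 25.80·6.820)/276.8 = 0.7445 mg/L.
Outfall 2: combined Q = 287.8 ML/d; C = (276.8·0.7445 + 11.00·12.00)/287.8 = 1.175 mg/L.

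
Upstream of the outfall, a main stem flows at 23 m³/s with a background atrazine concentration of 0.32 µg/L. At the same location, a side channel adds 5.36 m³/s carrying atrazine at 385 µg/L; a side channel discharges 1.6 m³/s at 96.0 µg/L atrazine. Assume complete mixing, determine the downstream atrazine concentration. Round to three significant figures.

74.3 µg/L

Mixed concentration C = ΣQC/ΣQ = (23.00·0.3200 + 5.360·385.0 + 1.600·96.00) / 29.96 = 2225/29.96 = 74.25 µg/L.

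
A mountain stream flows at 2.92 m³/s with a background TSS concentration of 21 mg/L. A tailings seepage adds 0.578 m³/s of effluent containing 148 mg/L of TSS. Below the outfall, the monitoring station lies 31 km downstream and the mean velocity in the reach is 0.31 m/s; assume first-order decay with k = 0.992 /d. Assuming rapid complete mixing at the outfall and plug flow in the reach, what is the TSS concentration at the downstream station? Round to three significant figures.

Mass balance: C = (2.920·21.00 + 0.5780·148.0) / 3.498 = 146.9/3.498 = 41.99 mg/L.
Travel time t = 31·1000 / 0.31 = 100000 s = 27.78 h.
Decay over the reach: 41.99·exp(−kt) = 41.99·0.3172 = 13.32 mg/L.

13.3 mg/L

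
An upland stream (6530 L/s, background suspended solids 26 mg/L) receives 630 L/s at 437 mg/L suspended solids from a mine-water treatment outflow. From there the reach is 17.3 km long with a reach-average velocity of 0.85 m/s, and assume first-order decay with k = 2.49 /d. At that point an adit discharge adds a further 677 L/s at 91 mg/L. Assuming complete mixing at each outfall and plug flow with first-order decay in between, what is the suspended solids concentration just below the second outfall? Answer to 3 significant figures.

39.5 mg/L

Mass balance: C = (6530·26.00 + 630.0·437.0) / 7160 = 445100/7160 = 62.16 mg/L; combined flow 7160 L/s.
Travel time t = 17.3·1000 / 0.85 = 20350 s = 5.654 h.
Decay over the reach: 62.16·exp(−kt) = 62.16·0.5562 = 34.58 mg/L.
At the second outfall, C = (7160·34.58 + 677.0·91.00) / (7160 + 677.0) = 39.45 mg/L.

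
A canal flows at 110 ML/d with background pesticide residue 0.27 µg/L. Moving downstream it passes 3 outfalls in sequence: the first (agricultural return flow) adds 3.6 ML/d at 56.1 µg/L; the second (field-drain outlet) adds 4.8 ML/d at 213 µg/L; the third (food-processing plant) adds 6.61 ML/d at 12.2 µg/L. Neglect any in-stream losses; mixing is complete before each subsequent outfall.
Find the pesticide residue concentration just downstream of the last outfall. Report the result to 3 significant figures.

Outfall 1: combined Q = 113.6 ML/d; C = (110.0·0.2700 + 3.600·56.10)/113.6 = 2.039 µg/L.
Outfall 2: combined Q = 118.4 ML/d; C = (113.6·2.039 + 4.800·213.0)/118.4 = 10.59 µg/L.
Outfall 3: combined Q = 125.0 ML/d; C = (118.4·10.59 + 6.610·12.20)/125.0 = 10.68 µg/L.

10.7 µg/L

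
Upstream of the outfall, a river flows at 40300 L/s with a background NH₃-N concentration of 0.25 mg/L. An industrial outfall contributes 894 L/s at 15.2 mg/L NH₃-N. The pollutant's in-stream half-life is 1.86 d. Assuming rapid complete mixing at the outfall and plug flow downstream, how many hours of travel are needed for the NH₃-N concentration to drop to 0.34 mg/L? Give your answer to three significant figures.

33.8 h

Mixed concentration C = ΣQC/ΣQ = (40300·0.2500 + 894.0·15.20) / 41190 = 23660/41190 = 0.5744 mg/L.
Half-life 1.86 d → k = ln 2 / 1.86 = 0.3727 d⁻¹.
0.5744·exp(−k·t) = 0.34 → t = ln(0.5744/0.34)/k = 121600 s = 33.78 h.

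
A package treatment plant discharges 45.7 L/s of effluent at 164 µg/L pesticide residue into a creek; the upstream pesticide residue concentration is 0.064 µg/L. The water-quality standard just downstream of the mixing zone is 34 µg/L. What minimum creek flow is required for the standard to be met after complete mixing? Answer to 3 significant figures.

Set C_mix = 34: (Q·0.06400 + 45.70·164.0) / (Q + 45.70) = 34
→ Q = 45.70·(164.0 − 34)/(34 − 0.06400) = 175.1 L/s.

175 L/s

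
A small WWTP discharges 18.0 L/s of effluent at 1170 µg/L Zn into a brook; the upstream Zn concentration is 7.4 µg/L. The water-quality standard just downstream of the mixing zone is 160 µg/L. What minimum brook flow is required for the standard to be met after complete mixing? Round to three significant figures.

Set C_mix = 160: (Q·7.400 + 18.00·1170) / (Q + 18.00) = 160
→ Q = 18.00·(1170 − 160)/(160 − 7.400) = 119.1 L/s.

119 L/s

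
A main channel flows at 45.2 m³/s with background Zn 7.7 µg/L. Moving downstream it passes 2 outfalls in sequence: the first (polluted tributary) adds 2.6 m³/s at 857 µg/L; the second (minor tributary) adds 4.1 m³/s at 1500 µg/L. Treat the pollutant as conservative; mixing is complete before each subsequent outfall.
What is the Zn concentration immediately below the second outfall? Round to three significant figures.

Below outfall 1: Q → 47.80 m³/s, C = (45.20·7.700 + 2.600·857.0)/47.80 = 53.90 µg/L.
Below outfall 2: Q → 51.90 m³/s, C = (47.80·53.90 + 4.100·1500)/51.90 = 168.1 µg/L.

168 µg/L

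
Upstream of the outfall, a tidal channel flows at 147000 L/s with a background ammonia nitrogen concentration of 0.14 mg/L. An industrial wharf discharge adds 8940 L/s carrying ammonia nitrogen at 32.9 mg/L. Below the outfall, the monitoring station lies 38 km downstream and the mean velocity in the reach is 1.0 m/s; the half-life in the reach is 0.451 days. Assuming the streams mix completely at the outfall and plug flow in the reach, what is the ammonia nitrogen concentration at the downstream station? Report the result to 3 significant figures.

1.03 mg/L

Mass balance: C = (147000·0.1400 + 8940·32.90) / 155900 = 314700/155900 = 2.018 mg/L.
Travel time t = 38·1000 / 1.0 = 38000 s = 10.56 h.
Half-life 0.451 d → k = ln 2 / 0.451 = 1.537 d⁻¹.
After decay, C = 2.018 × e^(−kt) = 2.018 × 0.5087 = 1.027 mg/L.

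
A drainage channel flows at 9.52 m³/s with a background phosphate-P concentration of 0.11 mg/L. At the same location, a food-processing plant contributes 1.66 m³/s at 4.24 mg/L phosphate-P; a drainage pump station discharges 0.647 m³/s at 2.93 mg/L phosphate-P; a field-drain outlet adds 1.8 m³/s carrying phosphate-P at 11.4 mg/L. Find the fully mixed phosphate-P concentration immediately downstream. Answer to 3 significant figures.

Mass balance: C = (9.520·0.1100 + 1.660·4.240 + 0.6470·2.930 + 1.800·11.40) / 13.63 = 30.50/13.63 = 2.238 mg/L.

2.24 mg/L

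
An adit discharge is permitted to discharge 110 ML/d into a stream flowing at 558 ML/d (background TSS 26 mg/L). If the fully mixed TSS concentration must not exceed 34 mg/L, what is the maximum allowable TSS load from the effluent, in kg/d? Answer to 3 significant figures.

Mass balance at the limit: 558.0·26.00 + 110.0·Cₑ = 668.0·34 → Cₑ = 74.58 mg/L.
110.0 ML/d = 1.273 m³/s. Load = 1.273 m³/s × 74.58 g/m³ × 86 400 s/d = 8204 kg/d.

8200 kg/d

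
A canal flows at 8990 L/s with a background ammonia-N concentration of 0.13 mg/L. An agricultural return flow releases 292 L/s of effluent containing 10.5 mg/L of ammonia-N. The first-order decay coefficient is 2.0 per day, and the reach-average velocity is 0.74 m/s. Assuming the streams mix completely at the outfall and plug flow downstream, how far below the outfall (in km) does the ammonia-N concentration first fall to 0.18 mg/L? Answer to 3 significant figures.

Conservation of mass: C = (8990·0.1300 + 292.0·10.50) / 9282 = 4235/9282 = 0.4562 mg/L.
Set 0.4562·exp(−k·t) = 0.18 → t = ln(0.4562/0.18)/k = 40180 s = 11.16 h.
Distance = v·t = 0.74·40180 = 29730 m = 29.73 km.

29.7 km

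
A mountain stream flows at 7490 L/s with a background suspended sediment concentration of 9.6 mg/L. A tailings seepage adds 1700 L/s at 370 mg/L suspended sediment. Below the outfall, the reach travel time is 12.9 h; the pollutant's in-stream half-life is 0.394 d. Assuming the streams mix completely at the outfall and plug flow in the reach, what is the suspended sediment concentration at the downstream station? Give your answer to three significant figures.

29.6 mg/L

Conservation of mass: C = (7490·9.600 + 1700·370.0) / 9190 = 700900/9190 = 76.27 mg/L.
Half-life 0.394 d → k = ln 2 / 0.394 = 1.759 d⁻¹.
First-order decay: C = 76.27·exp(−k·t) = 76.27·0.3884 = 29.63 mg/L.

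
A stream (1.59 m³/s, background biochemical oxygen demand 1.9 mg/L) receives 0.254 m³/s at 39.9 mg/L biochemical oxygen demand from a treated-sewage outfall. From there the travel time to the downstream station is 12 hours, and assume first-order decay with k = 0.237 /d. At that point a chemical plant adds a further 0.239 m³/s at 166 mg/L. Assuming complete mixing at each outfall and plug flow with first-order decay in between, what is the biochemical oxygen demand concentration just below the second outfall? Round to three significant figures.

Mixed concentration C = ΣQC/ΣQ = (1.590·1.900 + 0.2540·39.90) / 1.844 = 13.16/1.844 = 7.134 mg/L; combined flow 1.844 m³/s.
Applying C = C₀e^(−kt): 7.134 × 0.8883 = 6.337 mg/L.
At the second outfall, C = (1.844·6.337 + 0.2390·166.0) / (1.844 + 0.2390) = 24.66 mg/L.

24.7 mg/L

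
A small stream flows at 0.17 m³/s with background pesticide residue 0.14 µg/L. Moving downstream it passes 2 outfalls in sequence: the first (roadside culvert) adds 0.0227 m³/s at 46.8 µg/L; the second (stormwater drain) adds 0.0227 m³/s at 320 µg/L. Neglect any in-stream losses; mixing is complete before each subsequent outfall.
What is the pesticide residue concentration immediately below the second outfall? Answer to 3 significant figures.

After outfall 1: Q = 0.1700 + 0.02270 = 0.1927 m³/s; C = (0.1700·0.1400 + 0.02270·46.80)/0.1927 = 5.637 µg/L.
After outfall 2: Q = 0.1927 + 0.02270 = 0.2154 m³/s; C = (0.1927·5.637 + 0.02270·320.0)/0.2154 = 38.77 µg/L.

38.8 µg/L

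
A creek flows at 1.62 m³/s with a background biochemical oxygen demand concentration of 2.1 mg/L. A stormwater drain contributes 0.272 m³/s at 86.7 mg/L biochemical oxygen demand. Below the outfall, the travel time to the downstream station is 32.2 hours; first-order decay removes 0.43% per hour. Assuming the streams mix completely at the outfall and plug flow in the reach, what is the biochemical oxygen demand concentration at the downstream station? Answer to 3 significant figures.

Mass balance: C = (1.620·2.100 + 0.2720·86.70) / 1.892 = 26.98/1.892 = 14.26 mg/L.
0.43%/h lost → k = −ln(1 − 0.0043) = 0.004309 h⁻¹.
Decay over the reach: 14.26·exp(−kt) = 14.26·0.8704 = 12.41 mg/L.

12.4 mg/L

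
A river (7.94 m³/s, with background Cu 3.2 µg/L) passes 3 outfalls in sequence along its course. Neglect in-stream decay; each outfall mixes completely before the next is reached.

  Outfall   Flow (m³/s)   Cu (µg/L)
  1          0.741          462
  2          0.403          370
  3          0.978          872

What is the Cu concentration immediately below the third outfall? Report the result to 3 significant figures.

Outfall 1: combined Q = 8.681 m³/s; C = (7.940·3.200 + 0.7410·462.0)/8.681 = 42.36 µg/L.
Outfall 2: combined Q = 9.084 m³/s; C = (8.681·42.36 + 0.4030·370.0)/9.084 = 56.90 µg/L.
Outfall 3: combined Q = 10.06 m³/s; C = (9.084·56.90 + 0.9780·872.0)/10.06 = 136.1 µg/L.

136 µg/L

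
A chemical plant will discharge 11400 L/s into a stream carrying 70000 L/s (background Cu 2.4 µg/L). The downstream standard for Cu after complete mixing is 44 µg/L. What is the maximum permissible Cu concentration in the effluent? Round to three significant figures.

At the limit, (Qr·Cr + Qe·Cₑ)/(Qr + Qe) = 44:
Cₑ = (81400·44 − 70000·2.400) / 11400 = 299.4 µg/L.

299 µg/L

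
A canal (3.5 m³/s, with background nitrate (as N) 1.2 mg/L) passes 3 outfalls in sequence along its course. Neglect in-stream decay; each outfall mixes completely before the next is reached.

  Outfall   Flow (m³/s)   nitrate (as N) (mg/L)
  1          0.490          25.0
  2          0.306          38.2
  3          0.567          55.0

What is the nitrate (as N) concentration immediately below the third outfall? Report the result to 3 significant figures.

Outfall 1: combined Q = 3.990 m³/s; C = (3.500·1.200 + 0.4900·25.00)/3.990 = 4.123 mg/L.
Outfall 2: combined Q = 4.296 m³/s; C = (3.990·4.123 + 0.3060·38.20)/4.296 = 6.550 mg/L.
Outfall 3: combined Q = 4.863 m³/s; C = (4.296·6.550 + 0.5670·55.00)/4.863 = 12.20 mg/L.

12.2 mg/L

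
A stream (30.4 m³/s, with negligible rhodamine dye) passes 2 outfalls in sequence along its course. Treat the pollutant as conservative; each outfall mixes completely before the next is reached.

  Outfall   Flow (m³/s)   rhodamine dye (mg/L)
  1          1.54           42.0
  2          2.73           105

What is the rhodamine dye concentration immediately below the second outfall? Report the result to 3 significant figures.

10.1 mg/L

After outfall 1: Q = 30.40 + 1.540 = 31.94 m³/s; C = (30.40·0 + 1.540·42.00)/31.94 = 2.025 mg/L.
After outfall 2: Q = 31.94 + 2.730 = 34.67 m³/s; C = (31.94·2.025 + 2.730·105.0)/34.67 = 10.13 mg/L.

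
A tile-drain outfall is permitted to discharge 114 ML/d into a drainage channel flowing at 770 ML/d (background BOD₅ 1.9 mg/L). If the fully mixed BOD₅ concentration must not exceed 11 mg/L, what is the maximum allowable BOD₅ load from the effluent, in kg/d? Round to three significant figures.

8260 kg/d

Mass balance at the limit: 770.0·1.900 + 114.0·Cₑ = 884.0·11 → Cₑ = 72.46 mg/L.
114.0 ML/d = 1.319 m³/s. Load = 1.319 m³/s × 72.46 g/m³ × 86 400 s/d = 8261 kg/d.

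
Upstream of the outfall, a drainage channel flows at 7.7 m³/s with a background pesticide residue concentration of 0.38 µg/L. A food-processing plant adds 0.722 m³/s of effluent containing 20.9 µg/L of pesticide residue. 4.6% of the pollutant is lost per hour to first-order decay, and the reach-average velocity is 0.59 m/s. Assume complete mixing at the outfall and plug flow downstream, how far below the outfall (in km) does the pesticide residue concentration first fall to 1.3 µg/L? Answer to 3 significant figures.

Flow-weighted average: C = (7.700·0.3800 + 0.7220·20.90) / 8.422 = 18.02/8.422 = 2.139 µg/L.
4.6%/h lost → k = −ln(1 − 0.046) = 0.04709 h⁻¹.
Set 2.139·exp(−k·t) = 1.3 → t = ln(2.139/1.3)/k = 38070 s = 10.58 h.
Distance = v·t = 0.59·38070 = 22460 m = 22.46 km.

22.5 km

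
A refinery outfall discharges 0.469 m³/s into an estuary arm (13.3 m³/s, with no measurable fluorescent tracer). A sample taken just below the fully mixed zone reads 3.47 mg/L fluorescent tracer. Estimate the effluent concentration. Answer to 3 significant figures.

102 mg/L

Mass balance: 13.30·0 + 0.4690·Cₑ = 13.77·3.470
→ Cₑ = (13.77·3.470 − 13.30·0) / 0.4690 = 101.9 mg/L.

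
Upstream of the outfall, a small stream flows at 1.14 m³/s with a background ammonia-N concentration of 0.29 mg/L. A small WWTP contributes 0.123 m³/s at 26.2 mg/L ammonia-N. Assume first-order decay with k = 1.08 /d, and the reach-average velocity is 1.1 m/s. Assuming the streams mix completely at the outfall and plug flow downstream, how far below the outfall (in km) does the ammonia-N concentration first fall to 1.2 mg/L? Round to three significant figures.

75.0 km

Conservation of mass: C = (1.140·0.2900 + 0.1230·26.20) / 1.263 = 3.553/1.263 = 2.813 mg/L.
Set 2.813·exp(−k·t) = 1.2 → t = ln(2.813/1.2)/k = 68160 s = 18.93 h.
Distance = v·t = 1.1·68160 = 74980 m = 74.98 km.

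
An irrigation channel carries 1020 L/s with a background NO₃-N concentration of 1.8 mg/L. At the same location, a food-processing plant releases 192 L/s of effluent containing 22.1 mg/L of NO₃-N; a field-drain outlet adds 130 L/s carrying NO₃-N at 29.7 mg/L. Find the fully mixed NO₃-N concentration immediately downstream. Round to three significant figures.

Mixed concentration C = ΣQC/ΣQ = (1020·1.800 + 192.0·22.10 + 130.0·29.70) / 1342 = 9940/1342 = 7.407 mg/L.

7.41 mg/L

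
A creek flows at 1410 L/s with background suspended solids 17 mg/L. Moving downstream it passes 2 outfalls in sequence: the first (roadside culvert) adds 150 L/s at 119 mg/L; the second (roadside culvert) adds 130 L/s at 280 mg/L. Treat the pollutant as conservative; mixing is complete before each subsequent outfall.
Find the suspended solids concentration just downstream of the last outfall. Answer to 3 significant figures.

Outfall 1: combined Q = 1560 L/s; C = (1410·17.00 + 150.0·119.0)/1560 = 26.81 mg/L.
Outfall 2: combined Q = 1690 L/s; C = (1560·26.81 + 130.0·280.0)/1690 = 46.28 mg/L.

46.3 mg/L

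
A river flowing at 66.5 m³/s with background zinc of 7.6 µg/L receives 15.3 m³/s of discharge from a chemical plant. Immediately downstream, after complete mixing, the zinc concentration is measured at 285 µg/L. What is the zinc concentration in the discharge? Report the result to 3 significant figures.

1490 µg/L

Mass balance: 66.50·7.600 + 15.30·Cₑ = 81.80·285.0
→ Cₑ = (81.80·285.0 − 66.50·7.600) / 15.30 = 1491 µg/L.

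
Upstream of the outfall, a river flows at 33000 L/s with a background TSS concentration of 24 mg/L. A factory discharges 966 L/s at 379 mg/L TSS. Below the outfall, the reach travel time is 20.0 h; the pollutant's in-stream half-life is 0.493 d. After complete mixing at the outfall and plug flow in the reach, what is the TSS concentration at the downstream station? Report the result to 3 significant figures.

10.6 mg/L

Mass balance: C = (33000·24.00 + 966.0·379.0) / 33970 = 1158000/33970 = 34.10 mg/L.
Half-life 0.493 d → k = ln 2 / 0.493 = 1.406 d⁻¹.
First-order decay: C = 34.10·exp(−k·t) = 34.10·0.3099 = 10.56 mg/L.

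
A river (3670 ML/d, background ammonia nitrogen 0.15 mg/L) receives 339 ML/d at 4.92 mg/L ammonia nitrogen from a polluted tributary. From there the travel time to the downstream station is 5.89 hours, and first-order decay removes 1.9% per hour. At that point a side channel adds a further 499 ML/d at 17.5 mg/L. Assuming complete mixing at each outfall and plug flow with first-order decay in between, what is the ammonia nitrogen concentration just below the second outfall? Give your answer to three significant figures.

2.38 mg/L

Flow-weighted average: C = (3670·0.1500 + 339.0·4.920) / 4009 = 2218/4009 = 0.5533 mg/L; combined flow 4009 ML/d.
1.9%/h lost → k = −ln(1 − 0.019) = 0.01918 h⁻¹.
After decay, C = 0.5533 × e^(−kt) = 0.5533 × 0.8932 = 0.4942 mg/L.
Second outfall: C = (4009·0.4942 + 499.0·17.50)/4508 = 2.377 mg/L.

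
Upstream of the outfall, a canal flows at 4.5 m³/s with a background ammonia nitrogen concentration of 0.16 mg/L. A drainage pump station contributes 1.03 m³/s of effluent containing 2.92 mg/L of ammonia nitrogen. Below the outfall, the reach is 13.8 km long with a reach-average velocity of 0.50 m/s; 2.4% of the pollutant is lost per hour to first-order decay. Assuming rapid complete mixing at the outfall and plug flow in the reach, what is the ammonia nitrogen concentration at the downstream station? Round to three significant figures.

Flow-weighted average: C = (4.500·0.1600 + 1.030·2.920) / 5.530 = 3.728/5.530 = 0.6741 mg/L.
Travel time t = 13.8·1000 / 0.50 = 27600 s = 7.667 h.
2.4%/h lost → k = −ln(1 − 0.024) = 0.02429 h⁻¹.
Decay over the reach: 0.6741·exp(−kt) = 0.6741·0.8301 = 0.5595 mg/L.

0.560 mg/L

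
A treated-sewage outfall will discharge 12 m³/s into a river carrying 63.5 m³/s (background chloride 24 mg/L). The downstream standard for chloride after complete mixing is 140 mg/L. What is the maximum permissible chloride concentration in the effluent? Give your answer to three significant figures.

At the limit, (Qr·Cr + Qe·Cₑ)/(Qr + Qe) = 140:
Cₑ = (75.50·140 − 63.50·24.00) / 12.00 = 753.8 mg/L.

754 mg/L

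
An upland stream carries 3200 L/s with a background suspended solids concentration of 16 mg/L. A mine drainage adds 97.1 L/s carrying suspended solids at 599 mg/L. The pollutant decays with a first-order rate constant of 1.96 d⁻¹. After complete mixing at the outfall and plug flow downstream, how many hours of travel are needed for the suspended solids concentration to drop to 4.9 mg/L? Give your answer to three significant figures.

Mass balance: C = (3200·16.00 + 97.10·599.0) / 3297 = 109400/3297 = 33.17 mg/L.
33.17·exp(−k·t) = 4.9 → t = ln(33.17/4.9)/k = 84300 s = 23.42 h.

23.4 h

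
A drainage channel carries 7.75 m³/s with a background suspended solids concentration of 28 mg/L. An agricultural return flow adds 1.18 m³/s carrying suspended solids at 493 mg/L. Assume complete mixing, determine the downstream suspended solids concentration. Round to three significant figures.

Flow-weighted average: C = (7.750·28.00 + 1.180·493.0) / 8.930 = 798.7/8.930 = 89.44 mg/L.

89.4 mg/L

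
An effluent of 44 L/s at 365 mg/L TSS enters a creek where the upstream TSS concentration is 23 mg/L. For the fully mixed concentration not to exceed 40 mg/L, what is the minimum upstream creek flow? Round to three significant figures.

Set C_mix = 40: (Q·23.00 + 44.00·365.0) / (Q + 44.00) = 40
→ Q = 44.00·(365.0 − 40)/(40 − 23.00) = 841.2 L/s.

841 L/s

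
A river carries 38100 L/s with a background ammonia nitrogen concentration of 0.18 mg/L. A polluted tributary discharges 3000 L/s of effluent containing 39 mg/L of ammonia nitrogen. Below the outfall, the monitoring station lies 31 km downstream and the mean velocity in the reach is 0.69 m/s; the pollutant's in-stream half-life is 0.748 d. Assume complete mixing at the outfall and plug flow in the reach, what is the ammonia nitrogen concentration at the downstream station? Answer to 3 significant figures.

1.86 mg/L

Mixed concentration C = ΣQC/ΣQ = (38100·0.1800 + 3000·39.00) / 41100 = 123900/41100 = 3.014 mg/L.
Travel time t = 31·1000 / 0.69 = 44930 s = 12.48 h.
Half-life 0.748 d → k = ln 2 / 0.748 = 0.9267 d⁻¹.
Decay over the reach: 3.014·exp(−kt) = 3.014·0.6176 = 1.861 mg/L.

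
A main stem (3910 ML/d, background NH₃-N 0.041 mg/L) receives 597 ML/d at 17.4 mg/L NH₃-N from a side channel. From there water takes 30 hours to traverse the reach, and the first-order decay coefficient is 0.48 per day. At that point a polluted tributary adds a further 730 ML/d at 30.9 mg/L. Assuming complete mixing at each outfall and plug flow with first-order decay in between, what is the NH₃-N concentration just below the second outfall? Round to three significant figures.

5.41 mg/L

Mass balance: C = (3910·0.04100 + 597.0·17.40) / 4507 = 10550/4507 = 2.340 mg/L; combined flow 4507 ML/d.
Applying C = C₀e^(−kt): 2.340 × 0.5488 = 1.284 mg/L.
At the second outfall, C = (4507·1.284 + 730.0·30.90) / (4507 + 730.0) = 5.413 mg/L.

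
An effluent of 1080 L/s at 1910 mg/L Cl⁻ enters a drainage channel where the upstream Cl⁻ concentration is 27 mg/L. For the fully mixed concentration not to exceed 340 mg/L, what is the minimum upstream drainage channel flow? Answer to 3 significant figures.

5420 L/s

Set C_mix = 340: (Q·27.00 + 1080·1910) / (Q + 1080) = 340
→ Q = 1080·(1910 − 340)/(340 − 27.00) = 5417 L/s.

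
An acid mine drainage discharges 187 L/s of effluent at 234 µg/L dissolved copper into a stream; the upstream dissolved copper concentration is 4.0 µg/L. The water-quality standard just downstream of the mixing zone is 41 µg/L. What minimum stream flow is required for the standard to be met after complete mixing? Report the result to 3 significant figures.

975 L/s

Set C_mix = 41: (Q·4.000 + 187.0·234.0) / (Q + 187.0) = 41
→ Q = 187.0·(234.0 − 41)/(41 − 4.000) = 975.4 L/s.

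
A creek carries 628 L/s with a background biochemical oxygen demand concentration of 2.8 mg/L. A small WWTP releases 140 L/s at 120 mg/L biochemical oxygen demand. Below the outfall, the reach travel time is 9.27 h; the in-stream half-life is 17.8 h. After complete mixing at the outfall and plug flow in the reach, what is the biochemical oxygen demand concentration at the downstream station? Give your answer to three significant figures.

16.8 mg/L

Conservation of mass: C = (628.0·2.800 + 140.0·120.0) / 768.0 = 18560/768.0 = 24.16 mg/L.
Half-life 17.8 h → k = ln 2 / 17.8 = 0.03894 h⁻¹ = 0.9346 d⁻¹.
Decay over the reach: 24.16·exp(−kt) = 24.16·0.6970 = 16.84 mg/L.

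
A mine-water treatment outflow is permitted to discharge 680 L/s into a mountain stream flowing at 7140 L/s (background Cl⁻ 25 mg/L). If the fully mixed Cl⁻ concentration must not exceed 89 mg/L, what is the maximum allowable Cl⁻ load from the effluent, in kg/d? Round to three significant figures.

44700 kg/d

Mass balance at the limit: 7140·25.00 + 680.0·Cₑ = 7820·89 → Cₑ = 761.0 mg/L.
680.0 L/s = 0.6800 m³/s. Load = 0.6800 m³/s × 761.0 g/m³ × 86 400 s/d = 44710 kg/d.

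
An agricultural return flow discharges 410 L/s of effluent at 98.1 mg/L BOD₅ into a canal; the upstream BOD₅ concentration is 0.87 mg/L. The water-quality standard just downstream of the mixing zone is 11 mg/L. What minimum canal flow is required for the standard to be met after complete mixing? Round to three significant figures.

3530 L/s

Set C_mix = 11: (Q·0.8700 + 410.0·98.10) / (Q + 410.0) = 11
→ Q = 410.0·(98.10 − 11)/(11 − 0.8700) = 3525 L/s.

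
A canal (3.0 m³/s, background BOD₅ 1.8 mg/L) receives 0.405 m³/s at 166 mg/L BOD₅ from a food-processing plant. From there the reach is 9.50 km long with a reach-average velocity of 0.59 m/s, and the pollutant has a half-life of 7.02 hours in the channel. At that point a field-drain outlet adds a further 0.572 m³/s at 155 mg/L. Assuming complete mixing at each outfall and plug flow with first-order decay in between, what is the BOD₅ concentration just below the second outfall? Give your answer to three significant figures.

34.0 mg/L

Conservation of mass: C = (3.000·1.800 + 0.4050·166.0) / 3.405 = 72.63/3.405 = 21.33 mg/L; combined flow 3.405 m³/s.
Travel time t = 9.50·1000 / 0.59 = 16100 s = 4.473 h.
Half-life 7.02 h → k = ln 2 / 7.02 = 0.09874 h⁻¹ = 2.370 d⁻¹.
Applying C = C₀e^(−kt): 21.33 × 0.6430 = 13.72 mg/L.
Second outfall: C = (3.405·13.72 + 0.5720·155.0)/3.977 = 34.04 mg/L.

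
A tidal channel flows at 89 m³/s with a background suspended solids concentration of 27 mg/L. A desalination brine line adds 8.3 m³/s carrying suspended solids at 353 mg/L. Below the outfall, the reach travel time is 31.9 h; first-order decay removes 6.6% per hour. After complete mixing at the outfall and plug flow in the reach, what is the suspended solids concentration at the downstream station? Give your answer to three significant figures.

Mixed concentration C = ΣQC/ΣQ = (89.00·27.00 + 8.300·353.0) / 97.30 = 5333/97.30 = 54.81 mg/L.
6.6%/h lost → k = −ln(1 − 0.066) = 0.06828 h⁻¹.
Applying C = C₀e^(−kt): 54.81 × 0.1133 = 6.207 mg/L.

6.21 mg/L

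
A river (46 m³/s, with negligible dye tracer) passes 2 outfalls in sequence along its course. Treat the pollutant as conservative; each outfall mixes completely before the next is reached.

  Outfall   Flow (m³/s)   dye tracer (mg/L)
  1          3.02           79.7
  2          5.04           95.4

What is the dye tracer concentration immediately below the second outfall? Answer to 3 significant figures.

After outfall 1: Q = 46.00 + 3.020 = 49.02 m³/s; C = (46.00·0 + 3.020·79.70)/49.02 = 4.910 mg/L.
After outfall 2: Q = 49.02 + 5.040 = 54.06 m³/s; C = (49.02·4.910 + 5.040·95.40)/54.06 = 13.35 mg/L.

13.3 mg/L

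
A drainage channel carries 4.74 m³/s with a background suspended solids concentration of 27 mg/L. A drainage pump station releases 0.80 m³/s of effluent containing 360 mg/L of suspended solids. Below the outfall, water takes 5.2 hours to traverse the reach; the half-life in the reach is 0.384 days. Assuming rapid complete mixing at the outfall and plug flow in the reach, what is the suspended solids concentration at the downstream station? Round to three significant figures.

50.8 mg/L

Mass balance: C = (4.740·27.00 + 0.8000·360.0) / 5.540 = 416.0/5.540 = 75.09 mg/L.
Half-life 0.384 d → k = ln 2 / 0.384 = 1.805 d⁻¹.
Decay over the reach: 75.09·exp(−kt) = 75.09·0.6763 = 50.78 mg/L.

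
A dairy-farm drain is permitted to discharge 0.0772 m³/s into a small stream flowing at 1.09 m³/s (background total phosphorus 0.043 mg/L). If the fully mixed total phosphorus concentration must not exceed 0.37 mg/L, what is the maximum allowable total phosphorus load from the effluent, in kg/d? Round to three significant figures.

Mass balance at the limit: 1.090·0.04300 + 0.07720·Cₑ = 1.167·0.37 → Cₑ = 4.987 mg/L.
Load = 0.07720 m³/s × 4.987 g/m³ × 86 400 s/d = 33.26 kg/d.

33.3 kg/d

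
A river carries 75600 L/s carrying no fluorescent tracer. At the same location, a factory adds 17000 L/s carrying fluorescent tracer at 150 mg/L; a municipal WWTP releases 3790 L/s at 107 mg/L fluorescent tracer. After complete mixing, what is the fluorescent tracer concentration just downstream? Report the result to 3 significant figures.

30.7 mg/L

After mixing, C = (75600·0 + 17000·150.0 + 3790·107.0) / 96390 = 2956000/96390 = 30.66 mg/L.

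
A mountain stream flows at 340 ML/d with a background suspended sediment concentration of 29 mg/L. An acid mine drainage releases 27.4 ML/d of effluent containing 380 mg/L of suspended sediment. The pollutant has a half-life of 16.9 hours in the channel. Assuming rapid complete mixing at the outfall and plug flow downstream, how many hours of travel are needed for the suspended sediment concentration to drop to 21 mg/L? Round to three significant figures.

Mixed concentration C = ΣQC/ΣQ = (340.0·29.00 + 27.40·380.0) / 367.4 = 20270/367.4 = 55.18 mg/L.
Half-life 16.9 h → k = ln 2 / 16.9 = 0.04101 h⁻¹ = 0.9844 d⁻¹.
55.18·exp(−k·t) = 21 → t = ln(55.18/21)/k = 84790 s = 23.55 h.

23.6 h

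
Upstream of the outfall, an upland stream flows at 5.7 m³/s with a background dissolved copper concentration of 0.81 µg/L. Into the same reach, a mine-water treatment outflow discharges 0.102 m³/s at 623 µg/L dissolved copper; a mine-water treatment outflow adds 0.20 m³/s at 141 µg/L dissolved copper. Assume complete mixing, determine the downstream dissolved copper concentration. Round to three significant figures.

Mass balance: C = (5.700·0.8100 + 0.1020·623.0 + 0.2000·141.0) / 6.002 = 96.36/6.002 = 16.06 µg/L.

16.1 µg/L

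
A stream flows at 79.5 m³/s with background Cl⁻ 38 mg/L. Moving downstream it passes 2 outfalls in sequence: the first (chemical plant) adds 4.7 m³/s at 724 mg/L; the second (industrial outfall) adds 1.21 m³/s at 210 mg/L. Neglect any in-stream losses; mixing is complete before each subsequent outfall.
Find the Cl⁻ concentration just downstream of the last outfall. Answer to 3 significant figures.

Below outfall 1: Q → 84.20 m³/s, C = (79.50·38.00 + 4.700·724.0)/84.20 = 76.29 mg/L.
Below outfall 2: Q → 85.41 m³/s, C = (84.20·76.29 + 1.210·210.0)/85.41 = 78.19 mg/L.

78.2 mg/L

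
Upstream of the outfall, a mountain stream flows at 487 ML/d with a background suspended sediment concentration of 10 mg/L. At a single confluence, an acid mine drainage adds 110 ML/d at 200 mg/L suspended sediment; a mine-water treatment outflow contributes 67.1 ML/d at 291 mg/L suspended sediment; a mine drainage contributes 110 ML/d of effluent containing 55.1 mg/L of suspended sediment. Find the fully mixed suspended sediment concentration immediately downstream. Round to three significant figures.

67.8 mg/L

Flow-weighted average: C = (487.0·10.00 + 110.0·200.0 + 67.10·291.0 + 110.0·55.10) / 774.1 = 52460/774.1 = 67.77 mg/L.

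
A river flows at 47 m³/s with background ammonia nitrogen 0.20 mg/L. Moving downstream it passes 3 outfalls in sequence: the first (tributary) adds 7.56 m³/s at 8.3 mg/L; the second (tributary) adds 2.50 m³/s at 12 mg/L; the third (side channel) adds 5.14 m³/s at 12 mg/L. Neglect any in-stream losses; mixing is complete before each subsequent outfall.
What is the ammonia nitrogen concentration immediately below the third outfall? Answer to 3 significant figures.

After outfall 1: Q = 47.00 + 7.560 = 54.56 m³/s; C = (47.00·0.2000 + 7.560·8.300)/54.56 = 1.322 mg/L.
After outfall 2: Q = 54.56 + 2.500 = 57.06 m³/s; C = (54.56·1.322 + 2.500·12.00)/57.06 = 1.790 mg/L.
After outfall 3: Q = 57.06 + 5.140 = 62.20 m³/s; C = (57.06·1.790 + 5.140·12.00)/62.20 = 2.634 mg/L.

2.63 mg/L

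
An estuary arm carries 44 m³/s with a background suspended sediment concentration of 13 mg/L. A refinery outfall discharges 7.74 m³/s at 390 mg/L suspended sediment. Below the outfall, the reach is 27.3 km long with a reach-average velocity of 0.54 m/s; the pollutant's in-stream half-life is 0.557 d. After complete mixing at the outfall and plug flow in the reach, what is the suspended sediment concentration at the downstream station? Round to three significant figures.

Mixed concentration C = ΣQC/ΣQ = (44.00·13.00 + 7.740·390.0) / 51.74 = 3591/51.74 = 69.40 mg/L.
Travel time t = 27.3·1000 / 0.54 = 50560 s = 14.04 h.
Half-life 0.557 d → k = ln 2 / 0.557 = 1.244 d⁻¹.
Decay over the reach: 69.40·exp(−kt) = 69.40·0.4828 = 33.50 mg/L.

33.5 mg/L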